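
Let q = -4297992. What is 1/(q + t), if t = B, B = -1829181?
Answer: -1/6127173 ≈ -1.6321e-7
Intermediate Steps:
t = -1829181
1/(q + t) = 1/(-4297992 - 1829181) = 1/(-6127173) = -1/6127173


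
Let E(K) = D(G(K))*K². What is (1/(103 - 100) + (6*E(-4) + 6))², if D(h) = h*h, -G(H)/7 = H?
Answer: 50990607721/9 ≈ 5.6656e+9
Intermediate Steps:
G(H) = -7*H
D(h) = h²
E(K) = 49*K⁴ (E(K) = (-7*K)²*K² = (49*K²)*K² = 49*K⁴)
(1/(103 - 100) + (6*E(-4) + 6))² = (1/(103 - 100) + (6*(49*(-4)⁴) + 6))² = (1/3 + (6*(49*256) + 6))² = (⅓ + (6*12544 + 6))² = (⅓ + (75264 + 6))² = (⅓ + 75270)² = (225811/3)² = 50990607721/9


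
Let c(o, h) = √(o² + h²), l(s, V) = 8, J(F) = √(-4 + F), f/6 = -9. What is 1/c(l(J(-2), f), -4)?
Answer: √5/20 ≈ 0.11180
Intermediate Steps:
f = -54 (f = 6*(-9) = -54)
c(o, h) = √(h² + o²)
1/c(l(J(-2), f), -4) = 1/(√((-4)² + 8²)) = 1/(√(16 + 64)) = 1/(√80) = 1/(4*√5) = √5/20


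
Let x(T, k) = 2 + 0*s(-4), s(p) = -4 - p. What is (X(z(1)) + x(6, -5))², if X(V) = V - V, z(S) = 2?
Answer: 4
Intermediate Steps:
X(V) = 0
x(T, k) = 2 (x(T, k) = 2 + 0*(-4 - 1*(-4)) = 2 + 0*(-4 + 4) = 2 + 0*0 = 2 + 0 = 2)
(X(z(1)) + x(6, -5))² = (0 + 2)² = 2² = 4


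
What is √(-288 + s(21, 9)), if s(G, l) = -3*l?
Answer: 3*I*√35 ≈ 17.748*I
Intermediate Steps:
√(-288 + s(21, 9)) = √(-288 - 3*9) = √(-288 - 27) = √(-315) = 3*I*√35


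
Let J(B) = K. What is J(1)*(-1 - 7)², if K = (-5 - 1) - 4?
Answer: -640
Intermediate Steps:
K = -10 (K = -6 - 4 = -10)
J(B) = -10
J(1)*(-1 - 7)² = -10*(-1 - 7)² = -10*(-8)² = -10*64 = -640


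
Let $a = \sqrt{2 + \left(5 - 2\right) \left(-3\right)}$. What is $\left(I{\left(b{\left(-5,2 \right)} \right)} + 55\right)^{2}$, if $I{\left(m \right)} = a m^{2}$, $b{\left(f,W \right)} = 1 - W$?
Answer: $\left(55 + i \sqrt{7}\right)^{2} \approx 3018.0 + 291.03 i$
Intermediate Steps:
$a = i \sqrt{7}$ ($a = \sqrt{2 + 3 \left(-3\right)} = \sqrt{2 - 9} = \sqrt{-7} = i \sqrt{7} \approx 2.6458 i$)
$I{\left(m \right)} = i \sqrt{7} m^{2}$
$\left(I{\left(b{\left(-5,2 \right)} \right)} + 55\right)^{2} = \left(i \sqrt{7} \left(1 - 2\right)^{2} + 55\right)^{2} = \left(i \sqrt{7} \left(-1\right)^{2} + 55\right)^{2} = \left(i \sqrt{7} \cdot 1 + 55\right)^{2} = \left(i \sqrt{7} + 55\right)^{2} = \left(55 + i \sqrt{7}\right)^{2}$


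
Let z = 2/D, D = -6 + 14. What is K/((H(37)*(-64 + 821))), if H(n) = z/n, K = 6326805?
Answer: 936367140/757 ≈ 1.2369e+6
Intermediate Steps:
D = 8
z = 1/4 (z = 2/8 = 2*(1/8) = 1/4 ≈ 0.25000)
H(n) = 1/(4*n)
K/((H(37)*(-64 + 821))) = 6326805/((((1/4)/37)*(-64 + 821))) = 6326805/((((1/4)*(1/37))*757)) = 6326805/(((1/148)*757)) = 6326805/(757/148) = 6326805*(148/757) = 936367140/757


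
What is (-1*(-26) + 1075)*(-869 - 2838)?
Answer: -4081407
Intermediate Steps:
(-1*(-26) + 1075)*(-869 - 2838) = (26 + 1075)*(-3707) = 1101*(-3707) = -4081407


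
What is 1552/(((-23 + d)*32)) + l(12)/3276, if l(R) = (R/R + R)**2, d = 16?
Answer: -1733/252 ≈ -6.8770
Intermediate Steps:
l(R) = (1 + R)**2
1552/(((-23 + d)*32)) + l(12)/3276 = 1552/(((-23 + 16)*32)) + (1 + 12)**2/3276 = 1552/((-7*32)) + 13**2*(1/3276) = 1552/(-224) + 169*(1/3276) = 1552*(-1/224) + 13/252 = -97/14 + 13/252 = -1733/252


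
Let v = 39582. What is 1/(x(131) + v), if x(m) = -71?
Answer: 1/39511 ≈ 2.5309e-5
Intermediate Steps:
1/(x(131) + v) = 1/(-71 + 39582) = 1/39511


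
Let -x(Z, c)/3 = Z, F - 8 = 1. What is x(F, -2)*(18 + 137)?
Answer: -4185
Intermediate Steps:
F = 9 (F = 8 + 1 = 9)
x(Z, c) = -3*Z
x(F, -2)*(18 + 137) = (-3*9)*(18 + 137) = -27*155 = -4185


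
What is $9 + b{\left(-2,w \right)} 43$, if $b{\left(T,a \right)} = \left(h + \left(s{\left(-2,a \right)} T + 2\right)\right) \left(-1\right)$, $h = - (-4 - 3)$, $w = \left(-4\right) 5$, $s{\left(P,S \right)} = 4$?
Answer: $-34$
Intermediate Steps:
$w = -20$
$h = 7$ ($h = \left(-1\right) \left(-7\right) = 7$)
$b{\left(T,a \right)} = -9 - 4 T$ ($b{\left(T,a \right)} = \left(7 + \left(4 T + 2\right)\right) \left(-1\right) = \left(7 + \left(2 + 4 T\right)\right) \left(-1\right) = \left(9 + 4 T\right) \left(-1\right) = -9 - 4 T$)
$9 + b{\left(-2,w \right)} 43 = 9 + \left(-9 - -8\right) 43 = 9 + \left(-9 + 8\right) 43 = 9 - 43 = -34$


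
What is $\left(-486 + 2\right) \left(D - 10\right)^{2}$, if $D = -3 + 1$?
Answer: $-69696$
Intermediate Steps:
$D = -2$
$\left(-486 + 2\right) \left(D - 10\right)^{2} = \left(-486 + 2\right) \left(-2 - 10\right)^{2} = - 484 \left(-12\right)^{2} = \left(-484\right) 144 = -69696$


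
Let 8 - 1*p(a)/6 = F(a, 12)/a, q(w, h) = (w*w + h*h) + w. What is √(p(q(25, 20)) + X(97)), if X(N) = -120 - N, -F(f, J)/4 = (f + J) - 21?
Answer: I*√177877/35 ≈ 12.05*I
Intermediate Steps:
q(w, h) = w + h² + w² (q(w, h) = (w² + h²) + w = (h² + w²) + w = w + h² + w²)
F(f, J) = 84 - 4*J - 4*f (F(f, J) = -4*((f + J) - 21) = -4*((J + f) - 21) = -4*(-21 + J + f) = 84 - 4*J - 4*f)
p(a) = 48 - 6*(36 - 4*a)/a (p(a) = 48 - 6*(84 - 4*12 - 4*a)/a = 48 - 6*(84 - 48 - 4*a)/a = 48 - 6*(36 - 4*a)/a)
√(p(q(25, 20)) + X(97)) = √((72 - 216/(25 + 20² + 25²)) + (-120 - 1*97)) = √((72 - 216/(25 + 400 + 625)) + (-120 - 97)) = √((72 - 216/1050) - 217) = √((72 - 216*1/1050) - 217) = √((72 - 36/175) - 217) = √(12564/175 - 217) = √(-25411/175) = I*√177877/35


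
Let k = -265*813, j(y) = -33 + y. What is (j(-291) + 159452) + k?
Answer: -56317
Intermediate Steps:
k = -215445
(j(-291) + 159452) + k = ((-33 - 291) + 159452) - 215445 = (-324 + 159452) - 215445 = 159128 - 215445 = -56317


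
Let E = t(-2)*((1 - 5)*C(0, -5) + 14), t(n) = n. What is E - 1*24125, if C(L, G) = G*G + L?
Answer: -23953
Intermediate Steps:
C(L, G) = L + G**2 (C(L, G) = G**2 + L = L + G**2)
E = 172 (E = -2*((1 - 5)*(0 + (-5)**2) + 14) = -2*(-4*(0 + 25) + 14) = -2*(-4*25 + 14) = -2*(-100 + 14) = -2*(-86) = 172)
E - 1*24125 = 172 - 1*24125 = 172 - 24125 = -23953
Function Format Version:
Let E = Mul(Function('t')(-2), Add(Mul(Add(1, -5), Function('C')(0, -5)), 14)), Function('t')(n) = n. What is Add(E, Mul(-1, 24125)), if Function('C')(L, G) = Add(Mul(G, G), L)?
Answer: -23953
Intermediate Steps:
Function('C')(L, G) = Add(L, Pow(G, 2)) (Function('C')(L, G) = Add(Pow(G, 2), L) = Add(L, Pow(G, 2)))
E = 172 (E = Mul(-2, Add(Mul(Add(1, -5), Add(0, Pow(-5, 2))), 14)) = Mul(-2, Add(Mul(-4, Add(0, 25)), 14)) = Mul(-2, Add(Mul(-4, 25), 14)) = Mul(-2, Add(-100, 14)) = Mul(-2, -86) = 172)
Add(E, Mul(-1, 24125)) = Add(172, Mul(-1, 24125)) = Add(172, -24125) = -23953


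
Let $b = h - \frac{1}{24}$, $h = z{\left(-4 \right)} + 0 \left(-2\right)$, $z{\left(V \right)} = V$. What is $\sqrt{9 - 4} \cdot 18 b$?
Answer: $- \frac{291 \sqrt{5}}{4} \approx -162.67$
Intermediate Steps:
$h = -4$ ($h = -4 + 0 \left(-2\right) = -4 + 0 = -4$)
$b = - \frac{97}{24}$ ($b = -4 - \frac{1}{24} = - \frac{97}{24} \approx -4.0417$)
$\sqrt{9 - 4} \cdot 18 b = \sqrt{9 - 4} \cdot 18 \left(- \frac{97}{24}\right) = \sqrt{5} \cdot 18 \left(- \frac{97}{24}\right) = 18 \sqrt{5} \left(- \frac{97}{24}\right) = - \frac{291 \sqrt{5}}{4}$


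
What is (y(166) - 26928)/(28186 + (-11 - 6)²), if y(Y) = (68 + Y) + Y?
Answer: -26528/28475 ≈ -0.93162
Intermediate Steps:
y(Y) = 68 + 2*Y
(y(166) - 26928)/(28186 + (-11 - 6)²) = ((68 + 2*166) - 26928)/(28186 + (-11 - 6)²) = ((68 + 332) - 26928)/(28186 + (-17)²) = (400 - 26928)/(28186 + 289) = -26528/28475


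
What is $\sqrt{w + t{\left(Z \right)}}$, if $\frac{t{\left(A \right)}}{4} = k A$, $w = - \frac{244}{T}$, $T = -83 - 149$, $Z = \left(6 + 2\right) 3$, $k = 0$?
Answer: $\frac{\sqrt{3538}}{58} \approx 1.0255$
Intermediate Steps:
$Z = 24$ ($Z = 8 \cdot 3 = 24$)
$T = -232$ ($T = -83 - 149 = -232$)
$w = \frac{61}{58}$ ($w = - \frac{244}{-232} = \left(-244\right) \left(- \frac{1}{232}\right) = \frac{61}{58} \approx 1.0517$)
$t{\left(A \right)} = 0$ ($t{\left(A \right)} = 4 \cdot 0 A = 4 \cdot 0 = 0$)
$\sqrt{w + t{\left(Z \right)}} = \sqrt{\frac{61}{58} + 0} = \sqrt{\frac{61}{58}} = \frac{\sqrt{3538}}{58}$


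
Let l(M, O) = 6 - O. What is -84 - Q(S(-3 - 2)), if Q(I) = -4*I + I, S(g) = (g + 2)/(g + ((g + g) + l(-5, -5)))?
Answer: -327/4 ≈ -81.750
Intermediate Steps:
S(g) = (2 + g)/(11 + 3*g) (S(g) = (g + 2)/(g + ((g + g) + (6 - 1*(-5)))) = (2 + g)/(g + (2*g + (6 + 5))) = (2 + g)/(g + (2*g + 11)) = (2 + g)/(g + (11 + 2*g)) = (2 + g)/(11 + 3*g))
Q(I) = -3*I
-84 - Q(S(-3 - 2)) = -84 - (-3)*(2 + (-3 - 2))/(11 + 3*(-3 - 2)) = -84 - (-3)*(2 - 5)/(11 + 3*(-5)) = -84 - (-3)*-3/(11 - 15) = -84 - (-3)*-3/(-4) = -84 - (-3)*(-¼*(-3)) = -84 - (-3)*3/4 = -84 - 1*(-9/4) = -84 + 9/4 = -327/4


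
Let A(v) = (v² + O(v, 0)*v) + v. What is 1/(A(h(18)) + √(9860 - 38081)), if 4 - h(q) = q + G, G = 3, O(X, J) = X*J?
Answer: 272/102205 - I*√28221/102205 ≈ 0.0026613 - 0.0016437*I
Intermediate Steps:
O(X, J) = J*X
h(q) = 1 - q (h(q) = 4 - (q + 3) = 4 - (3 + q) = 4 + (-3 - q) = 1 - q)
A(v) = v + v² (A(v) = (v² + (0*v)*v) + v = (v² + 0*v) + v = (v² + 0) + v = v² + v = v + v²)
1/(A(h(18)) + √(9860 - 38081)) = 1/((1 - 1*18)*(1 + (1 - 1*18)) + √(9860 - 38081)) = 1/((1 - 18)*(1 + (1 - 18)) + √(-28221)) = 1/(-17*(1 - 17) + I*√28221) = 1/(-17*(-16) + I*√28221) = 1/(272 + I*√28221)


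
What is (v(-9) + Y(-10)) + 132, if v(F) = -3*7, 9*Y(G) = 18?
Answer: 113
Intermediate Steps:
Y(G) = 2 (Y(G) = (⅑)*18 = 2)
v(F) = -21
(v(-9) + Y(-10)) + 132 = (-21 + 2) + 132 = -19 + 132 = 113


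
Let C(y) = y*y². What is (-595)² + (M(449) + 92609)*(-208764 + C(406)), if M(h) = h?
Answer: 6208332439841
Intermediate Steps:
C(y) = y³
(-595)² + (M(449) + 92609)*(-208764 + C(406)) = (-595)² + (449 + 92609)*(-208764 + 406³) = 354025 + 93058*(-208764 + 66923416) = 354025 + 93058*66714652 = 354025 + 6208332085816 = 6208332439841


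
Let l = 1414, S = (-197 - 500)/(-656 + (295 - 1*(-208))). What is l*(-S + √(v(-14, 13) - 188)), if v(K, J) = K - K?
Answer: -57974/9 + 2828*I*√47 ≈ -6441.6 + 19388.0*I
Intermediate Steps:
S = 41/9 (S = -697/(-656 + (295 + 208)) = -697/(-656 + 503) = -697/(-153) = -697*(-1/153) = 41/9 ≈ 4.5556)
v(K, J) = 0
l*(-S + √(v(-14, 13) - 188)) = 1414*(-1*41/9 + √(0 - 188)) = 1414*(-41/9 + √(-188)) = 1414*(-41/9 + 2*I*√47) = -57974/9 + 2828*I*√47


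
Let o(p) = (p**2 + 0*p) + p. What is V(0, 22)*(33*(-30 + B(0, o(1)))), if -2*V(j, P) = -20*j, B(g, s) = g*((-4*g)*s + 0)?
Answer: 0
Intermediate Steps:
o(p) = p + p**2 (o(p) = (p**2 + 0) + p = p**2 + p = p + p**2)
B(g, s) = -4*s*g**2 (B(g, s) = g*(-4*g*s + 0) = g*(-4*g*s) = -4*s*g**2)
V(j, P) = 10*j (V(j, P) = -(-10)*j = 10*j)
V(0, 22)*(33*(-30 + B(0, o(1)))) = (10*0)*(33*(-30 - 4*1*(1 + 1)*0**2)) = 0*(33*(-30 - 4*1*2*0)) = 0*(33*(-30 - 4*2*0)) = 0*(33*(-30 + 0)) = 0*(33*(-30)) = 0*(-990) = 0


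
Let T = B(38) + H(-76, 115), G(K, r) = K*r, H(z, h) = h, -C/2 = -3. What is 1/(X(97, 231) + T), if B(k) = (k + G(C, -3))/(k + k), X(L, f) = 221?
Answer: 19/6389 ≈ 0.0029739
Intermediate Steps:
C = 6 (C = -2*(-3) = 6)
B(k) = (-18 + k)/(2*k) (B(k) = (k + 6*(-3))/(k + k) = (k - 18)/((2*k)) = (-18 + k)*(1/(2*k)) = (-18 + k)/(2*k))
T = 2190/19 (T = (½)*(-18 + 38)/38 + 115 = (½)*(1/38)*20 + 115 = 5/19 + 115 = 2190/19 ≈ 115.26)
1/(X(97, 231) + T) = 1/(221 + 2190/19) = 1/(6389/19) = 19/6389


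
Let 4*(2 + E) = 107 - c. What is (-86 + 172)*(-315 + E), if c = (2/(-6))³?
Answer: -673939/27 ≈ -24961.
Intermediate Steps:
c = -1/27 (c = (2*(-⅙))³ = (-⅓)³ = -1/27 ≈ -0.037037)
E = 1337/54 (E = -2 + (107 - 1*(-1/27))/4 = -2 + (107 + 1/27)/4 = -2 + (¼)*(2890/27) = -2 + 1445/54 = 1337/54 ≈ 24.759)
(-86 + 172)*(-315 + E) = (-86 + 172)*(-315 + 1337/54) = 86*(-15673/54) = -673939/27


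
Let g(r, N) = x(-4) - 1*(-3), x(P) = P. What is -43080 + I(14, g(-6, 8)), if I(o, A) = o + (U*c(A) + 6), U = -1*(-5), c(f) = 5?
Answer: -43035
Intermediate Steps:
U = 5
g(r, N) = -1 (g(r, N) = -4 - 1*(-3) = -4 + 3 = -1)
I(o, A) = 31 + o (I(o, A) = o + (5*5 + 6) = o + (25 + 6) = o + 31 = 31 + o)
-43080 + I(14, g(-6, 8)) = -43080 + (31 + 14) = -43080 + 45 = -43035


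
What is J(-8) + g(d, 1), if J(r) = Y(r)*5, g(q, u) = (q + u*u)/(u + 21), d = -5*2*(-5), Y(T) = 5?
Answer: 601/22 ≈ 27.318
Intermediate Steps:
d = 50 (d = -10*(-5) = 50)
g(q, u) = (q + u²)/(21 + u)
J(r) = 25 (J(r) = 5*5 = 25)
J(-8) + g(d, 1) = 25 + (50 + 1²)/(21 + 1) = 25 + (50 + 1)/22 = 25 + (1/22)*51 = 25 + 51/22 = 601/22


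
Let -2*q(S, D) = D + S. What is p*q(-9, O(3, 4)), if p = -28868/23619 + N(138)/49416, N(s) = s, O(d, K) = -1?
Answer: -1186068055/194526084 ≈ -6.0972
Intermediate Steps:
q(S, D) = -D/2 - S/2 (q(S, D) = -(D + S)/2 = -D/2 - S/2)
p = -237213611/194526084 (p = -28868/23619 + 138/49416 = -28868*1/23619 + 138*(1/49416) = -28868/23619 + 23/8236 = -237213611/194526084 ≈ -1.2194)
p*q(-9, O(3, 4)) = -237213611*(-½*(-1) - ½*(-9))/194526084 = -237213611*(½ + 9/2)/194526084 = -237213611/194526084*5 = -1186068055/194526084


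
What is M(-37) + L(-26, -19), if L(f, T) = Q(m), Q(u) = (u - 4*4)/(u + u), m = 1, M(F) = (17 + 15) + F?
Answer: -25/2 ≈ -12.500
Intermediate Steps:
M(F) = 32 + F
Q(u) = (-16 + u)/(2*u) (Q(u) = (u - 16)/((2*u)) = (-16 + u)*(1/(2*u)) = (-16 + u)/(2*u))
L(f, T) = -15/2 (L(f, T) = (½)*(-16 + 1)/1 = (½)*1*(-15) = -15/2)
M(-37) + L(-26, -19) = (32 - 37) - 15/2 = -5 - 15/2 = -25/2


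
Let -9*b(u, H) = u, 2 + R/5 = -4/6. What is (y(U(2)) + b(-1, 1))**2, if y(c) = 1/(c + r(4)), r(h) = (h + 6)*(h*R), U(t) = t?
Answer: 2455489/205807716 ≈ 0.011931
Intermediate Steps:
R = -40/3 (R = -10 + 5*(-4/6) = -10 + 5*(-4*1/6) = -10 + 5*(-2/3) = -10 - 10/3 = -40/3 ≈ -13.333)
b(u, H) = -u/9
r(h) = -40*h*(6 + h)/3 (r(h) = (h + 6)*(h*(-40/3)) = (6 + h)*(-40*h/3) = -40*h*(6 + h)/3)
y(c) = 1/(-1600/3 + c) (y(c) = 1/(c - 40/3*4*(6 + 4)) = 1/(c - 40/3*4*10) = 1/(c - 1600/3) = 1/(-1600/3 + c))
(y(U(2)) + b(-1, 1))**2 = (3/(-1600 + 3*2) - 1/9*(-1))**2 = (3/(-1600 + 6) + 1/9)**2 = (3/(-1594) + 1/9)**2 = (3*(-1/1594) + 1/9)**2 = (-3/1594 + 1/9)**2 = (1567/14346)**2 = 2455489/205807716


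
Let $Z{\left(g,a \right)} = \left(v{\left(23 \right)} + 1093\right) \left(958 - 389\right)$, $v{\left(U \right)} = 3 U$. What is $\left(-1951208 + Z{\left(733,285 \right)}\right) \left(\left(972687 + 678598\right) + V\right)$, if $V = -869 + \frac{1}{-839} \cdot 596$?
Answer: $- \frac{1786302513072840}{839} \approx -2.1291 \cdot 10^{12}$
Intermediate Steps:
$Z{\left(g,a \right)} = 661178$ ($Z{\left(g,a \right)} = \left(3 \cdot 23 + 1093\right) \left(958 - 389\right) = \left(69 + 1093\right) 569 = 1162 \cdot 569 = 661178$)
$V = - \frac{729687}{839}$ ($V = -869 - \frac{596}{839} = - \frac{729687}{839} \approx -869.71$)
$\left(-1951208 + Z{\left(733,285 \right)}\right) \left(\left(972687 + 678598\right) + V\right) = \left(-1951208 + 661178\right) \left(\left(972687 + 678598\right) - \frac{729687}{839}\right) = - 1290030 \left(1651285 - \frac{729687}{839}\right) = \left(-1290030\right) \frac{1384698428}{839} = - \frac{1786302513072840}{839}$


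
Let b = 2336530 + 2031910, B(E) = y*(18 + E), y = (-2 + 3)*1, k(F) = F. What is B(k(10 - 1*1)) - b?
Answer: -4368413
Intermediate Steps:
y = 1 (y = 1*1 = 1)
B(E) = 18 + E (B(E) = 1*(18 + E) = 18 + E)
b = 4368440
B(k(10 - 1*1)) - b = (18 + (10 - 1*1)) - 1*4368440 = (18 + (10 - 1)) - 4368440 = (18 + 9) - 4368440 = 27 - 4368440 = -4368413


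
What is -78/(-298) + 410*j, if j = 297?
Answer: 18143769/149 ≈ 1.2177e+5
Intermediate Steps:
-78/(-298) + 410*j = -78/(-298) + 410*297 = -78*(-1/298) + 121770 = 39/149 + 121770 = 18143769/149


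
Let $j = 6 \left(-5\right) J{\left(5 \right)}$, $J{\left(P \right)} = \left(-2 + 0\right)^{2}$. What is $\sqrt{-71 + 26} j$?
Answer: $- 360 i \sqrt{5} \approx - 804.98 i$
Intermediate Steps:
$J{\left(P \right)} = 4$ ($J{\left(P \right)} = \left(-2\right)^{2} = 4$)
$j = -120$ ($j = 6 \left(-5\right) 4 = \left(-30\right) 4 = -120$)
$\sqrt{-71 + 26} j = \sqrt{-71 + 26} \left(-120\right) = \sqrt{-45} \left(-120\right) = 3 i \sqrt{5} \left(-120\right) = - 360 i \sqrt{5}$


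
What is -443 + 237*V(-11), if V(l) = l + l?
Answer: -5657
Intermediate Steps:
V(l) = 2*l
-443 + 237*V(-11) = -443 + 237*(2*(-11)) = -443 + 237*(-22) = -443 - 5214 = -5657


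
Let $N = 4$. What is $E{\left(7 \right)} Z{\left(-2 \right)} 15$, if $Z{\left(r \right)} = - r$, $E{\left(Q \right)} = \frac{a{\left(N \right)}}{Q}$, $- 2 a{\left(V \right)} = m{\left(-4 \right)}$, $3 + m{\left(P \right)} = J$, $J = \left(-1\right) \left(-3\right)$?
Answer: $0$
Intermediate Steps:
$J = 3$
$m{\left(P \right)} = 0$ ($m{\left(P \right)} = -3 + 3 = 0$)
$a{\left(V \right)} = 0$ ($a{\left(V \right)} = \left(- \frac{1}{2}\right) 0 = 0$)
$E{\left(Q \right)} = 0$ ($E{\left(Q \right)} = \frac{0}{Q} = 0$)
$E{\left(7 \right)} Z{\left(-2 \right)} 15 = 0 \left(\left(-1\right) \left(-2\right)\right) 15 = 0 \cdot 2 \cdot 15 = 0 \cdot 15 = 0$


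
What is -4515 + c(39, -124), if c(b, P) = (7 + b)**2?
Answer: -2399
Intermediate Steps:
-4515 + c(39, -124) = -4515 + (7 + 39)**2 = -4515 + 46**2 = -4515 + 2116 = -2399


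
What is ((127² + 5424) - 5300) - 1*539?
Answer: 15714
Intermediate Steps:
((127² + 5424) - 5300) - 1*539 = ((16129 + 5424) - 5300) - 539 = (21553 - 5300) - 539 = 16253 - 539 = 15714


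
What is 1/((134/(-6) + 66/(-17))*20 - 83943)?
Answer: -51/4307833 ≈ -1.1839e-5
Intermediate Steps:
1/((134/(-6) + 66/(-17))*20 - 83943) = 1/((134*(-⅙) + 66*(-1/17))*20 - 83943) = 1/((-67/3 - 66/17)*20 - 83943) = 1/(-1337/51*20 - 83943) = 1/(-26740/51 - 83943) = 1/(-4307833/51) = -51/4307833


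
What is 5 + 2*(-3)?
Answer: -1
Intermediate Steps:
5 + 2*(-3) = 5 - 6 = -1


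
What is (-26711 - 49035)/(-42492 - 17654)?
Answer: 37873/30073 ≈ 1.2594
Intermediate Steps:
(-26711 - 49035)/(-42492 - 17654) = -75746/(-60146) = -75746*(-1/60146) = 37873/30073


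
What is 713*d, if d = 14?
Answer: 9982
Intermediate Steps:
713*d = 713*14 = 9982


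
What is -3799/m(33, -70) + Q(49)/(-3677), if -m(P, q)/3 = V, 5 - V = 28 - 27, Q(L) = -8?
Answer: 13969019/44124 ≈ 316.59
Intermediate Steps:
V = 4 (V = 5 - (28 - 27) = 5 - 1*1 = 5 - 1 = 4)
m(P, q) = -12 (m(P, q) = -3*4 = -12)
-3799/m(33, -70) + Q(49)/(-3677) = -3799/(-12) - 8/(-3677) = -3799*(-1/12) - 8*(-1/3677) = 3799/12 + 8/3677 = 13969019/44124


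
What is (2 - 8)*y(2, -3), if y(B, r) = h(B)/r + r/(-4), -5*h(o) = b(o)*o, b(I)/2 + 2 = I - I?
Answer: -13/10 ≈ -1.3000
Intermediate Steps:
b(I) = -4 (b(I) = -4 + 2*(I - I) = -4 + 2*0 = -4 + 0 = -4)
h(o) = 4*o/5 (h(o) = -(-4)*o/5 = 4*o/5)
y(B, r) = -r/4 + 4*B/(5*r) (y(B, r) = (4*B/5)/r + r/(-4) = 4*B/(5*r) + r*(-1/4) = 4*B/(5*r) - r/4 = -r/4 + 4*B/(5*r))
(2 - 8)*y(2, -3) = (2 - 8)*(-1/4*(-3) + (4/5)*2/(-3)) = -6*(3/4 + (4/5)*2*(-1/3)) = -6*(3/4 - 8/15) = -6*13/60 = -13/10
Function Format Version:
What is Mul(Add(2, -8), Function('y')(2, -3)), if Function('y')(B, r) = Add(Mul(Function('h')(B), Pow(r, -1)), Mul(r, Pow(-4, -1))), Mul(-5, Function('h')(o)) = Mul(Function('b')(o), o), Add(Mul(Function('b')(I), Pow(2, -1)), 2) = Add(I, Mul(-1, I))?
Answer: Rational(-13, 10) ≈ -1.3000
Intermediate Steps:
Function('b')(I) = -4 (Function('b')(I) = Add(-4, Mul(2, Add(I, Mul(-1, I)))) = Add(-4, Mul(2, 0)) = Add(-4, 0) = -4)
Function('h')(o) = Mul(Rational(4, 5), o) (Function('h')(o) = Mul(Rational(-1, 5), Mul(-4, o)) = Mul(Rational(4, 5), o))
Function('y')(B, r) = Add(Mul(Rational(-1, 4), r), Mul(Rational(4, 5), B, Pow(r, -1))) (Function('y')(B, r) = Add(Mul(Mul(Rational(4, 5), B), Pow(r, -1)), Mul(r, Pow(-4, -1))) = Add(Mul(Rational(4, 5), B, Pow(r, -1)), Mul(r, Rational(-1, 4))) = Add(Mul(Rational(4, 5), B, Pow(r, -1)), Mul(Rational(-1, 4), r)) = Add(Mul(Rational(-1, 4), r), Mul(Rational(4, 5), B, Pow(r, -1))))
Mul(Add(2, -8), Function('y')(2, -3)) = Mul(Add(2, -8), Add(Mul(Rational(-1, 4), -3), Mul(Rational(4, 5), 2, Pow(-3, -1)))) = Mul(-6, Add(Rational(3, 4), Mul(Rational(4, 5), 2, Rational(-1, 3)))) = Mul(-6, Add(Rational(3, 4), Rational(-8, 15))) = Mul(-6, Rational(13, 60)) = Rational(-13, 10)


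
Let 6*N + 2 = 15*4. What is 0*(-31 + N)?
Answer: 0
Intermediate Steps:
N = 29/3 (N = -⅓ + (15*4)/6 = -⅓ + (⅙)*60 = -⅓ + 10 = 29/3 ≈ 9.6667)
0*(-31 + N) = 0*(-31 + 29/3) = 0*(-64/3) = 0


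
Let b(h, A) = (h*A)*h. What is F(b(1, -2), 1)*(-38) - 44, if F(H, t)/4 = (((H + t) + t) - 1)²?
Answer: -196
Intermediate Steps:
b(h, A) = A*h² (b(h, A) = (A*h)*h = A*h²)
F(H, t) = 4*(-1 + H + 2*t)² (F(H, t) = 4*(((H + t) + t) - 1)² = 4*((H + 2*t) - 1)² = 4*(-1 + H + 2*t)²)
F(b(1, -2), 1)*(-38) - 44 = (4*(-1 - 2*1² + 2*1)²)*(-38) - 44 = (4*(-1 - 2*1 + 2)²)*(-38) - 44 = (4*(-1 - 2 + 2)²)*(-38) - 44 = (4*(-1)²)*(-38) - 44 = (4*1)*(-38) - 44 = 4*(-38) - 44 = -152 - 44 = -196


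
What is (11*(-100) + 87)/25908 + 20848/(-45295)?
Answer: -586013819/1173502860 ≈ -0.49937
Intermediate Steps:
(11*(-100) + 87)/25908 + 20848/(-45295) = (-1100 + 87)*(1/25908) + 20848*(-1/45295) = -1013*1/25908 - 20848/45295 = -1013/25908 - 20848/45295 = -586013819/1173502860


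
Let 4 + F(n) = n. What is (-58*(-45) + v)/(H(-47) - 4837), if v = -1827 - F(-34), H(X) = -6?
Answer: -821/4843 ≈ -0.16952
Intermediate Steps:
F(n) = -4 + n
v = -1789 (v = -1827 - (-4 - 34) = -1827 - 1*(-38) = -1827 + 38 = -1789)
(-58*(-45) + v)/(H(-47) - 4837) = (-58*(-45) - 1789)/(-6 - 4837) = (2610 - 1789)/(-4843) = 821*(-1/4843) = -821/4843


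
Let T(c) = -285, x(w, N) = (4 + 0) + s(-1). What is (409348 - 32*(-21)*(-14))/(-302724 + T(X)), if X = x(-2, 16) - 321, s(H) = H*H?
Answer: -399940/303009 ≈ -1.3199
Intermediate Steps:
s(H) = H**2
x(w, N) = 5 (x(w, N) = (4 + 0) + (-1)**2 = 4 + 1 = 5)
X = -316 (X = 5 - 321 = -316)
(409348 - 32*(-21)*(-14))/(-302724 + T(X)) = (409348 - 32*(-21)*(-14))/(-302724 - 285) = (409348 + 672*(-14))/(-303009) = (409348 - 9408)*(-1/303009) = 399940*(-1/303009) = -399940/303009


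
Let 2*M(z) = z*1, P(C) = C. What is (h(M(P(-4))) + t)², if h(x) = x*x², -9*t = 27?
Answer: 121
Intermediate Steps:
t = -3 (t = -⅑*27 = -3)
M(z) = z/2 (M(z) = (z*1)/2 = z/2)
h(x) = x³
(h(M(P(-4))) + t)² = (((½)*(-4))³ - 3)² = ((-2)³ - 3)² = (-8 - 3)² = (-11)² = 121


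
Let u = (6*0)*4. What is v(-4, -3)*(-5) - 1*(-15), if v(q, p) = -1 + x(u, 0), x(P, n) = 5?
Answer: -5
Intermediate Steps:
u = 0 (u = 0*4 = 0)
v(q, p) = 4 (v(q, p) = -1 + 5 = 4)
v(-4, -3)*(-5) - 1*(-15) = 4*(-5) - 1*(-15) = -20 + 15 = -5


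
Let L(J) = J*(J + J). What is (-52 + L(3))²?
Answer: 1156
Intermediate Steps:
L(J) = 2*J² (L(J) = J*(2*J) = 2*J²)
(-52 + L(3))² = (-52 + 2*3²)² = (-52 + 2*9)² = (-52 + 18)² = (-34)² = 1156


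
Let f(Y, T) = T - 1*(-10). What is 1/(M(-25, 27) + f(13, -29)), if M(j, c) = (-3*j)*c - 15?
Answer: 1/1991 ≈ 0.00050226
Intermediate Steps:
M(j, c) = -15 - 3*c*j (M(j, c) = -3*c*j - 15 = -15 - 3*c*j)
f(Y, T) = 10 + T (f(Y, T) = T + 10 = 10 + T)
1/(M(-25, 27) + f(13, -29)) = 1/((-15 - 3*27*(-25)) + (10 - 29)) = 1/((-15 + 2025) - 19) = 1/(2010 - 19) = 1/1991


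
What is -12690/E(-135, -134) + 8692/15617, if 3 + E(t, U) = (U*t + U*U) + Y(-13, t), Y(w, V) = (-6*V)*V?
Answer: 835364174/1144835419 ≈ 0.72968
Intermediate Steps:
Y(w, V) = -6*V²
E(t, U) = -3 + U² - 6*t² + U*t (E(t, U) = -3 + ((U*t + U*U) - 6*t²) = -3 + ((U*t + U²) - 6*t²) = -3 + ((U² + U*t) - 6*t²) = -3 + (U² - 6*t² + U*t) = -3 + U² - 6*t² + U*t)
-12690/E(-135, -134) + 8692/15617 = -12690/(-3 + (-134)² - 6*(-135)² - 134*(-135)) + 8692/15617 = -12690/(-3 + 17956 - 6*18225 + 18090) + 8692*(1/15617) = -12690/(-3 + 17956 - 109350 + 18090) + 8692/15617 = -12690/(-73307) + 8692/15617 = -12690*(-1/73307) + 8692/15617 = 12690/73307 + 8692/15617 = 835364174/1144835419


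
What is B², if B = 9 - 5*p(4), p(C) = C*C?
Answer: 5041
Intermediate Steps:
p(C) = C²
B = -71 (B = 9 - 5*4² = 9 - 5*16 = 9 - 80 = -71)
B² = (-71)² = 5041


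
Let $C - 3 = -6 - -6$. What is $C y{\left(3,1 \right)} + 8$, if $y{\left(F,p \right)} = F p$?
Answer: $17$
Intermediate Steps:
$C = 3$ ($C = 3 - 0 = 3 + \left(-6 + 6\right) = 3 + 0 = 3$)
$C y{\left(3,1 \right)} + 8 = 3 \cdot 3 \cdot 1 + 8 = 3 \cdot 3 + 8 = 9 + 8 = 17$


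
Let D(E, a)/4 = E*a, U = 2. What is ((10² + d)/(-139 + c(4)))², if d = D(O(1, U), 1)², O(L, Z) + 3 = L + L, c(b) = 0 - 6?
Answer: 16/25 ≈ 0.64000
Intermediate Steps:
c(b) = -6
O(L, Z) = -3 + 2*L (O(L, Z) = -3 + (L + L) = -3 + 2*L)
D(E, a) = 4*E*a (D(E, a) = 4*(E*a) = 4*E*a)
d = 16 (d = (4*(-3 + 2*1)*1)² = (4*(-3 + 2)*1)² = (4*(-1)*1)² = (-4)² = 16)
((10² + d)/(-139 + c(4)))² = ((10² + 16)/(-139 - 6))² = ((100 + 16)/(-145))² = (116*(-1/145))² = (-⅘)² = 16/25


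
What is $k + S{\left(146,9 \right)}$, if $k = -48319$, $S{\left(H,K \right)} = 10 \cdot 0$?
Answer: $-48319$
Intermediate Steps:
$S{\left(H,K \right)} = 0$
$k + S{\left(146,9 \right)} = -48319 + 0 = -48319$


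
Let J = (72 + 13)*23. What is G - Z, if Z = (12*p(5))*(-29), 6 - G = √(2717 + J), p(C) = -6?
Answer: -2082 - 8*√73 ≈ -2150.4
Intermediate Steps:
J = 1955 (J = 85*23 = 1955)
G = 6 - 8*√73 (G = 6 - √(2717 + 1955) = 6 - √4672 = 6 - 8*√73 ≈ -62.352)
Z = 2088 (Z = (12*(-6))*(-29) = -72*(-29) = 2088)
G - Z = (6 - 8*√73) - 1*2088 = (6 - 8*√73) - 2088 = -2082 - 8*√73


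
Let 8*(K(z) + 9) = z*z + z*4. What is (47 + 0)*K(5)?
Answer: -1269/8 ≈ -158.63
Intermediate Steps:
K(z) = -9 + z/2 + z²/8 (K(z) = -9 + (z*z + z*4)/8 = -9 + (z² + 4*z)/8 = -9 + (z/2 + z²/8) = -9 + z/2 + z²/8)
(47 + 0)*K(5) = (47 + 0)*(-9 + (½)*5 + (⅛)*5²) = 47*(-9 + 5/2 + (⅛)*25) = 47*(-9 + 5/2 + 25/8) = 47*(-27/8) = -1269/8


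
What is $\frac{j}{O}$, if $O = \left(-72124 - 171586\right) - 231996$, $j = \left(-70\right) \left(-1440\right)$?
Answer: $- \frac{7200}{33979} \approx -0.2119$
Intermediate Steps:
$j = 100800$
$O = -475706$ ($O = -243710 - 231996 = -475706$)
$\frac{j}{O} = \frac{100800}{-475706} = 100800 \left(- \frac{1}{475706}\right) = - \frac{7200}{33979}$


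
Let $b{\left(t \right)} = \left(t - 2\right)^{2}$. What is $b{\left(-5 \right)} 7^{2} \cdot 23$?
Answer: $55223$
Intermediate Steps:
$b{\left(t \right)} = \left(-2 + t\right)^{2}$
$b{\left(-5 \right)} 7^{2} \cdot 23 = \left(-2 - 5\right)^{2} \cdot 7^{2} \cdot 23 = \left(-7\right)^{2} \cdot 49 \cdot 23 = 49 \cdot 49 \cdot 23 = 2401 \cdot 23 = 55223$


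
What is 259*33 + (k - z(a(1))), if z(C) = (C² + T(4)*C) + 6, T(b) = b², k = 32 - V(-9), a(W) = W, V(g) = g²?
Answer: 8475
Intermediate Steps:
k = -49 (k = 32 - 1*(-9)² = 32 - 1*81 = 32 - 81 = -49)
z(C) = 6 + C² + 16*C (z(C) = (C² + 4²*C) + 6 = (C² + 16*C) + 6 = 6 + C² + 16*C)
259*33 + (k - z(a(1))) = 259*33 + (-49 - (6 + 1² + 16*1)) = 8547 + (-49 - (6 + 1 + 16)) = 8547 + (-49 - 1*23) = 8547 + (-49 - 23) = 8547 - 72 = 8475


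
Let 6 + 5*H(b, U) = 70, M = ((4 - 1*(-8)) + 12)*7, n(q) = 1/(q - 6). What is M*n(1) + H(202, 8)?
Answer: -104/5 ≈ -20.800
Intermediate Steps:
n(q) = 1/(-6 + q)
M = 168 (M = ((4 + 8) + 12)*7 = (12 + 12)*7 = 24*7 = 168)
H(b, U) = 64/5 (H(b, U) = -6/5 + (1/5)*70 = -6/5 + 14 = 64/5)
M*n(1) + H(202, 8) = 168/(-6 + 1) + 64/5 = 168/(-5) + 64/5 = 168*(-1/5) + 64/5 = -168/5 + 64/5 = -104/5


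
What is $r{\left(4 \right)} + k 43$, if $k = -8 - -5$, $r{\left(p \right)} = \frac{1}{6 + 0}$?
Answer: $- \frac{773}{6} \approx -128.83$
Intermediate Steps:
$r{\left(p \right)} = \frac{1}{6}$
$k = -3$ ($k = -8 + 5 = -3$)
$r{\left(4 \right)} + k 43 = \frac{1}{6} - 129 = - \frac{773}{6}$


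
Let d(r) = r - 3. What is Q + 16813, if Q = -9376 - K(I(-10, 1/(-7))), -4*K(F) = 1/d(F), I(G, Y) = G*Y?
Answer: 327221/44 ≈ 7436.8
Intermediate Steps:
d(r) = -3 + r
K(F) = -1/(4*(-3 + F))
Q = -412551/44 (Q = -9376 - (-1)/(-12 + 4*(-10/(-7))) = -9376 - (-1)/(-12 + 4*(-10*(-⅐))) = -9376 - (-1)/(-12 + 4*(10/7)) = -9376 - (-1)/(-12 + 40/7) = -9376 - (-1)/(-44/7) = -9376 - (-1)*(-7)/44 = -9376 - 1*7/44 = -9376 - 7/44 = -412551/44 ≈ -9376.2)
Q + 16813 = -412551/44 + 16813 = 327221/44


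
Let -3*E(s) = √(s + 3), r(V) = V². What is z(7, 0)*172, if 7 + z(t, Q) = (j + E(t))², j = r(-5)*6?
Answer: 34820884/9 - 17200*√10 ≈ 3.8146e+6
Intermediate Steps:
E(s) = -√(3 + s)/3 (E(s) = -√(s + 3)/3 = -√(3 + s)/3)
j = 150 (j = (-5)²*6 = 25*6 = 150)
z(t, Q) = -7 + (150 - √(3 + t)/3)²
z(7, 0)*172 = (-7 + (-450 + √(3 + 7))²/9)*172 = (-7 + (-450 + √10)²/9)*172 = -1204 + 172*(-450 + √10)²/9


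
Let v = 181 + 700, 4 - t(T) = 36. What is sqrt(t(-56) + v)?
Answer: sqrt(849) ≈ 29.138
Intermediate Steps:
t(T) = -32 (t(T) = 4 - 1*36 = 4 - 36 = -32)
v = 881
sqrt(t(-56) + v) = sqrt(-32 + 881) = sqrt(849)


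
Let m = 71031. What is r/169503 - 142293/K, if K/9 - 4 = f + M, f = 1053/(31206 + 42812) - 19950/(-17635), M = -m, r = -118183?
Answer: -497248131338044809/1047648046416081871 ≈ -0.47463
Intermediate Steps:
M = -71031 (M = -1*71031 = -71031)
f = 299045751/261061486 (f = 1053/74018 - 19950*(-1/17635) = 1053*(1/74018) + 3990/3527 = 1053/74018 + 3990/3527 = 299045751/261061486 ≈ 1.1455)
K = -166879036083339/261061486 (K = 36 + 9*(299045751/261061486 - 71031) = 36 + 9*(-18543159366315/261061486) = 36 - 166888434296835/261061486 = -166879036083339/261061486 ≈ -6.3923e+5)
r/169503 - 142293/K = -118183/169503 - 142293/(-166879036083339/261061486) = -118183*1/169503 - 142293*(-261061486/166879036083339) = -118183/169503 + 12382407342466/55626345361113 = -497248131338044809/1047648046416081871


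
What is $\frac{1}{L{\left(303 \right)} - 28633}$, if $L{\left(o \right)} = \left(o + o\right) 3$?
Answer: $- \frac{1}{26815} \approx -3.7293 \cdot 10^{-5}$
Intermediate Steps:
$L{\left(o \right)} = 6 o$ ($L{\left(o \right)} = 2 o 3 = 6 o$)
$\frac{1}{L{\left(303 \right)} - 28633} = \frac{1}{6 \cdot 303 - 28633} = \frac{1}{1818 - 28633} = \frac{1}{-26815} = - \frac{1}{26815}$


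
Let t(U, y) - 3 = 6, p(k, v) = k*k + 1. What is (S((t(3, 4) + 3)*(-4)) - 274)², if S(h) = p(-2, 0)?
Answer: 72361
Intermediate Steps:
p(k, v) = 1 + k² (p(k, v) = k² + 1 = 1 + k²)
t(U, y) = 9 (t(U, y) = 3 + 6 = 9)
S(h) = 5 (S(h) = 1 + (-2)² = 1 + 4 = 5)
(S((t(3, 4) + 3)*(-4)) - 274)² = (5 - 274)² = (-269)² = 72361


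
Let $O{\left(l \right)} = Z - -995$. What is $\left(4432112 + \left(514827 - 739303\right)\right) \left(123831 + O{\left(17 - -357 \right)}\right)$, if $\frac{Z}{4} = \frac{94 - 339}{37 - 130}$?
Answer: $\frac{48849804017528}{93} \approx 5.2527 \cdot 10^{11}$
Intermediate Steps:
$Z = \frac{980}{93}$ ($Z = 4 \frac{94 - 339}{37 - 130} = 4 \left(- \frac{245}{-93}\right) = 4 \left(\left(-245\right) \left(- \frac{1}{93}\right)\right) = 4 \cdot \frac{245}{93} = \frac{980}{93} \approx 10.538$)
$O{\left(l \right)} = \frac{93515}{93}$ ($O{\left(l \right)} = \frac{980}{93} - -995 = \frac{980}{93} + 995 = \frac{93515}{93}$)
$\left(4432112 + \left(514827 - 739303\right)\right) \left(123831 + O{\left(17 - -357 \right)}\right) = \left(4432112 + \left(514827 - 739303\right)\right) \left(123831 + \frac{93515}{93}\right) = \left(4432112 - 224476\right) \frac{11609798}{93} = 4207636 \cdot \frac{11609798}{93} = \frac{48849804017528}{93}$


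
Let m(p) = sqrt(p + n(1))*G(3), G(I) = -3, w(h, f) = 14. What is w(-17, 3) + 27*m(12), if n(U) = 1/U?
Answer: 14 - 81*sqrt(13) ≈ -278.05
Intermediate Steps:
n(U) = 1/U
m(p) = -3*sqrt(1 + p) (m(p) = sqrt(p + 1/1)*(-3) = sqrt(p + 1)*(-3) = sqrt(1 + p)*(-3) = -3*sqrt(1 + p))
w(-17, 3) + 27*m(12) = 14 + 27*(-3*sqrt(1 + 12)) = 14 + 27*(-3*sqrt(13)) = 14 - 81*sqrt(13)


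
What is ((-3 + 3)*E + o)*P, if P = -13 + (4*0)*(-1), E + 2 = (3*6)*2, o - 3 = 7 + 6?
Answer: -208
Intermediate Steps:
o = 16 (o = 3 + (7 + 6) = 3 + 13 = 16)
E = 34 (E = -2 + (3*6)*2 = -2 + 18*2 = -2 + 36 = 34)
P = -13 (P = -13 + 0*(-1) = -13 + 0 = -13)
((-3 + 3)*E + o)*P = ((-3 + 3)*34 + 16)*(-13) = (0*34 + 16)*(-13) = (0 + 16)*(-13) = 16*(-13) = -208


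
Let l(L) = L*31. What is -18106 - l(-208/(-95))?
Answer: -1726518/95 ≈ -18174.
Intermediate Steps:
l(L) = 31*L
-18106 - l(-208/(-95)) = -18106 - 31*(-208/(-95)) = -18106 - 31*(-208*(-1/95)) = -18106 - 31*208/95 = -18106 - 1*6448/95 = -18106 - 6448/95 = -1726518/95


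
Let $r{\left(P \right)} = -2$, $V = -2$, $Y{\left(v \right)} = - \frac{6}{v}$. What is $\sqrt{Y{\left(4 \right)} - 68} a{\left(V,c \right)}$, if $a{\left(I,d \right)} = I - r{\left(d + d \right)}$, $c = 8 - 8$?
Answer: $0$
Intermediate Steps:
$c = 0$
$a{\left(I,d \right)} = 2 + I$ ($a{\left(I,d \right)} = I - -2 = I + 2 = 2 + I$)
$\sqrt{Y{\left(4 \right)} - 68} a{\left(V,c \right)} = \sqrt{- \frac{6}{4} - 68} \left(2 - 2\right) = \sqrt{\left(-6\right) \frac{1}{4} - 68} \cdot 0 = \sqrt{- \frac{3}{2} - 68} \cdot 0 = \sqrt{- \frac{139}{2}} \cdot 0 = \frac{i \sqrt{278}}{2} \cdot 0 = 0$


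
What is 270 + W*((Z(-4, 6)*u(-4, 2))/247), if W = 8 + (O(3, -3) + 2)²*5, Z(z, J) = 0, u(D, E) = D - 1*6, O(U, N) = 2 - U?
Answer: 270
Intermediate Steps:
u(D, E) = -6 + D (u(D, E) = D - 6 = -6 + D)
W = 13 (W = 8 + ((2 - 1*3) + 2)²*5 = 8 + ((2 - 3) + 2)²*5 = 8 + (-1 + 2)²*5 = 8 + 1²*5 = 8 + 1*5 = 8 + 5 = 13)
270 + W*((Z(-4, 6)*u(-4, 2))/247) = 270 + 13*((0*(-6 - 4))/247) = 270 + 13*((0*(-10))*(1/247)) = 270 + 13*(0*(1/247)) = 270 + 13*0 = 270 + 0 = 270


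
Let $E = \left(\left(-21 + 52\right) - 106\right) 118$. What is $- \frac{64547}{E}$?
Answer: $\frac{64547}{8850} \approx 7.2934$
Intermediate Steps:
$E = -8850$ ($E = \left(31 - 106\right) 118 = \left(-75\right) 118 = -8850$)
$- \frac{64547}{E} = - \frac{64547}{-8850} = \left(-64547\right) \left(- \frac{1}{8850}\right) = \frac{64547}{8850}$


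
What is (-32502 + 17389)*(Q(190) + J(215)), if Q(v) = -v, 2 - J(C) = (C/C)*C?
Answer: 6090539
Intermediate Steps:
J(C) = 2 - C (J(C) = 2 - C/C*C = 2 - C)
(-32502 + 17389)*(Q(190) + J(215)) = (-32502 + 17389)*(-1*190 + (2 - 1*215)) = -15113*(-190 + (2 - 215)) = -15113*(-190 - 213) = -15113*(-403) = 6090539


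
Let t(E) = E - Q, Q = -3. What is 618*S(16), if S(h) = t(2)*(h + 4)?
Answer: 61800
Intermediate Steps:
t(E) = 3 + E (t(E) = E - 1*(-3) = E + 3 = 3 + E)
S(h) = 20 + 5*h (S(h) = (3 + 2)*(h + 4) = 5*(4 + h) = 20 + 5*h)
618*S(16) = 618*(20 + 5*16) = 618*(20 + 80) = 618*100 = 61800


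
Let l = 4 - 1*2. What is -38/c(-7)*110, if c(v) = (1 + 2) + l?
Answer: -836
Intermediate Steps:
l = 2 (l = 4 - 2 = 2)
c(v) = 5 (c(v) = (1 + 2) + 2 = 3 + 2 = 5)
-38/c(-7)*110 = -38/5*110 = -836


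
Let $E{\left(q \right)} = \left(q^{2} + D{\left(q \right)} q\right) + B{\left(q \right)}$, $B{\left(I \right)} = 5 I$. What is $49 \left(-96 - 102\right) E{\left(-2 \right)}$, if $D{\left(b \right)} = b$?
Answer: $19404$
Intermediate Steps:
$E{\left(q \right)} = 2 q^{2} + 5 q$ ($E{\left(q \right)} = \left(q^{2} + q q\right) + 5 q = \left(q^{2} + q^{2}\right) + 5 q = 2 q^{2} + 5 q$)
$49 \left(-96 - 102\right) E{\left(-2 \right)} = 49 \left(-96 - 102\right) \left(- 2 \left(5 + 2 \left(-2\right)\right)\right) = 49 \left(-96 - 102\right) \left(- 2 \left(5 - 4\right)\right) = 49 \left(-198\right) \left(\left(-2\right) 1\right) = \left(-9702\right) \left(-2\right) = 19404$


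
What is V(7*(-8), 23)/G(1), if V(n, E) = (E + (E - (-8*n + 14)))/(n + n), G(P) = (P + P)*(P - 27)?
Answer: -1/14 ≈ -0.071429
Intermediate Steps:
G(P) = 2*P*(-27 + P) (G(P) = (2*P)*(-27 + P) = 2*P*(-27 + P))
V(n, E) = (-14 + 2*E + 8*n)/(2*n) (V(n, E) = (E + (E - (14 - 8*n)))/((2*n)) = (E + (E + (-14 + 8*n)))*(1/(2*n)) = (E + (-14 + E + 8*n))*(1/(2*n)) = (-14 + 2*E + 8*n)*(1/(2*n)) = (-14 + 2*E + 8*n)/(2*n))
V(7*(-8), 23)/G(1) = ((-7 + 23 + 4*(7*(-8)))/((7*(-8))))/((2*1*(-27 + 1))) = ((-7 + 23 + 4*(-56))/(-56))/((2*1*(-26))) = -(-7 + 23 - 224)/56/(-52) = -1/56*(-208)*(-1/52) = (26/7)*(-1/52) = -1/14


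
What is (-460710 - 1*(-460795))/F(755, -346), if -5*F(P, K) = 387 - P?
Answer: 425/368 ≈ 1.1549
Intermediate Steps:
F(P, K) = -387/5 + P/5 (F(P, K) = -(387 - P)/5 = -387/5 + P/5)
(-460710 - 1*(-460795))/F(755, -346) = (-460710 - 1*(-460795))/(-387/5 + (1/5)*755) = (-460710 + 460795)/(-387/5 + 151) = 85/(368/5) = 85*(5/368) = 425/368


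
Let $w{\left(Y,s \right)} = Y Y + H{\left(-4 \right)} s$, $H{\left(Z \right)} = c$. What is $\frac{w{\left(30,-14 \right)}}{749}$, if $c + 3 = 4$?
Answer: $\frac{886}{749} \approx 1.1829$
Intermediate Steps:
$c = 1$ ($c = -3 + 4 = 1$)
$H{\left(Z \right)} = 1$
$w{\left(Y,s \right)} = s + Y^{2}$ ($w{\left(Y,s \right)} = Y Y + 1 s = Y^{2} + s = s + Y^{2}$)
$\frac{w{\left(30,-14 \right)}}{749} = \frac{-14 + 30^{2}}{749} = \left(-14 + 900\right) \frac{1}{749} = 886 \cdot \frac{1}{749} = \frac{886}{749}$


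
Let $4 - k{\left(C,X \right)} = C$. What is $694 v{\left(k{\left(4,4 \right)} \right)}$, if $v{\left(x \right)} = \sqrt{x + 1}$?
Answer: $694$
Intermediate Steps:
$k{\left(C,X \right)} = 4 - C$
$v{\left(x \right)} = \sqrt{1 + x}$
$694 v{\left(k{\left(4,4 \right)} \right)} = 694 \sqrt{1 + \left(4 - 4\right)} = 694 \sqrt{1 + 0} = 694 \sqrt{1} = 694 \cdot 1 = 694$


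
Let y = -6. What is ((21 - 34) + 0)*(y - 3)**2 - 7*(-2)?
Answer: -1039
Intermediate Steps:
((21 - 34) + 0)*(y - 3)**2 - 7*(-2) = ((21 - 34) + 0)*(-6 - 3)**2 - 7*(-2) = (-13 + 0)*(-9)**2 + 14 = -13*81 + 14 = -1053 + 14 = -1039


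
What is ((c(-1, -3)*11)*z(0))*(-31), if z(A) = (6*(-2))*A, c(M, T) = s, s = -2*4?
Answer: 0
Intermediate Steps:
s = -8
c(M, T) = -8
z(A) = -12*A
((c(-1, -3)*11)*z(0))*(-31) = ((-8*11)*(-12*0))*(-31) = -88*0*(-31) = 0*(-31) = 0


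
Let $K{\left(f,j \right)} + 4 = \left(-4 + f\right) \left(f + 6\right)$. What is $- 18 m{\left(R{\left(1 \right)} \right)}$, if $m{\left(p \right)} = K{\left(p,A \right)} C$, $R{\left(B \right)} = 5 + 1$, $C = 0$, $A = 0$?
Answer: $0$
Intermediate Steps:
$R{\left(B \right)} = 6$
$K{\left(f,j \right)} = -4 + \left(-4 + f\right) \left(6 + f\right)$ ($K{\left(f,j \right)} = -4 + \left(-4 + f\right) \left(f + 6\right) = -4 + \left(-4 + f\right) \left(6 + f\right)$)
$m{\left(p \right)} = 0$ ($m{\left(p \right)} = \left(-28 + p^{2} + 2 p\right) 0 = 0$)
$- 18 m{\left(R{\left(1 \right)} \right)} = \left(-18\right) 0 = 0$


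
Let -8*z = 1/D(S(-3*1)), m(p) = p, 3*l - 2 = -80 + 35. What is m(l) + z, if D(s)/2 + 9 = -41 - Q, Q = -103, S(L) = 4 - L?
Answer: -36467/2544 ≈ -14.335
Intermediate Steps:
l = -43/3 (l = ⅔ + (-80 + 35)/3 = ⅔ + (⅓)*(-45) = ⅔ - 15 = -43/3 ≈ -14.333)
D(s) = 106 (D(s) = -18 + 2*(-41 - 1*(-103)) = -18 + 2*(-41 + 103) = -18 + 2*62 = -18 + 124 = 106)
z = -1/848 (z = -⅛/106 = -⅛*1/106 = -1/848 ≈ -0.0011792)
m(l) + z = -43/3 - 1/848 = -36467/2544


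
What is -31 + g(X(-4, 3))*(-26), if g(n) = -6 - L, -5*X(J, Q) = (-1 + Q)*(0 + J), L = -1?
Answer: 99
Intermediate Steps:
X(J, Q) = -J*(-1 + Q)/5 (X(J, Q) = -(-1 + Q)*(0 + J)/5 = -(-1 + Q)*J/5 = -J*(-1 + Q)/5)
g(n) = -5 (g(n) = -6 - 1*(-1) = -6 + 1 = -5)
-31 + g(X(-4, 3))*(-26) = -31 - 5*(-26) = -31 + 130 = 99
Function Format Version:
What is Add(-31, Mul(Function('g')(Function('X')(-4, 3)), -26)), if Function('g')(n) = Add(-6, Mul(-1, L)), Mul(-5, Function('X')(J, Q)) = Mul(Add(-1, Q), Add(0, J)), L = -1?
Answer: 99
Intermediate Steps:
Function('X')(J, Q) = Mul(Rational(-1, 5), J, Add(-1, Q)) (Function('X')(J, Q) = Mul(Rational(-1, 5), Mul(Add(-1, Q), Add(0, J))) = Mul(Rational(-1, 5), Mul(Add(-1, Q), J)) = Mul(Rational(-1, 5), Mul(J, Add(-1, Q))) = Mul(Rational(-1, 5), J, Add(-1, Q)))
Function('g')(n) = -5 (Function('g')(n) = Add(-6, Mul(-1, -1)) = Add(-6, 1) = -5)
Add(-31, Mul(Function('g')(Function('X')(-4, 3)), -26)) = Add(-31, Mul(-5, -26)) = Add(-31, 130) = 99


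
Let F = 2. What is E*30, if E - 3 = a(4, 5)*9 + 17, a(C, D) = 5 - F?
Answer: 1410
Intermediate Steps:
a(C, D) = 3 (a(C, D) = 5 - 1*2 = 5 - 2 = 3)
E = 47 (E = 3 + (3*9 + 17) = 3 + (27 + 17) = 3 + 44 = 47)
E*30 = 47*30 = 1410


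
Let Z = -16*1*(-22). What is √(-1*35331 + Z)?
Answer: I*√34979 ≈ 187.03*I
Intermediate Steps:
Z = 352 (Z = -16*(-22) = 352)
√(-1*35331 + Z) = √(-1*35331 + 352) = √(-35331 + 352) = √(-34979) = I*√34979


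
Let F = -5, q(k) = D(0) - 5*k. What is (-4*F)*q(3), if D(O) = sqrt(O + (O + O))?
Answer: -300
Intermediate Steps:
D(O) = sqrt(3)*sqrt(O) (D(O) = sqrt(O + 2*O) = sqrt(3*O) = sqrt(3)*sqrt(O))
q(k) = -5*k (q(k) = sqrt(3)*sqrt(0) - 5*k = sqrt(3)*0 - 5*k = 0 - 5*k = -5*k)
(-4*F)*q(3) = (-4*(-5))*(-5*3) = 20*(-15) = -300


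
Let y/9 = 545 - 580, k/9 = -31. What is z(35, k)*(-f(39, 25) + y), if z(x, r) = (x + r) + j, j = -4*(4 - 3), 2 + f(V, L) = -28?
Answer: 70680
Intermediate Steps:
k = -279 (k = 9*(-31) = -279)
f(V, L) = -30 (f(V, L) = -2 - 28 = -30)
j = -4 (j = -4*1 = -4)
y = -315 (y = 9*(545 - 580) = 9*(-35) = -315)
z(x, r) = -4 + r + x (z(x, r) = (x + r) - 4 = (r + x) - 4 = -4 + r + x)
z(35, k)*(-f(39, 25) + y) = (-4 - 279 + 35)*(-1*(-30) - 315) = -248*(30 - 315) = -248*(-285) = 70680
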